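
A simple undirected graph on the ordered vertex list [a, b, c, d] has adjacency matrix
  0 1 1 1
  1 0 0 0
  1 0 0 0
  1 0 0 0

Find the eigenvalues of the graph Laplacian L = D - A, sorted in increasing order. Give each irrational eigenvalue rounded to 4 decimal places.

Reading degrees in the order [a, b, c, d] gives [3, 1, 1, 1]; set D = diag(3, 1, 1, 1) and form L = D - A. The multiplicity of 0 as a Laplacian eigenvalue equals the number of connected components. The single zero eigenvalue shows the graph is connected. There is one zero in the spectrum, matching the 1 component.

[0, 1, 1, 4]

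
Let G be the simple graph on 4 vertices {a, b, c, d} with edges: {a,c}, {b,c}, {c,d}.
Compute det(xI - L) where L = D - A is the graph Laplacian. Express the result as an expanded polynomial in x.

x^4 - 6x^3 + 9x^2 - 4x

Reading degrees in the order [a, b, c, d] gives [1, 1, 3, 1]; set D = diag(1, 1, 3, 1) and form L = D - A. The eigenvalues of L are [0, 1, 1, 4]; the characteristic polynomial is the product of (x - lambda_i), which multiplies out to x^4 - 6x^3 + 9x^2 - 4x. The constant term is 0 because L is singular (the all-ones vector lies in its kernel). The largest eigenvalue, 4, is at most the vertex count 4.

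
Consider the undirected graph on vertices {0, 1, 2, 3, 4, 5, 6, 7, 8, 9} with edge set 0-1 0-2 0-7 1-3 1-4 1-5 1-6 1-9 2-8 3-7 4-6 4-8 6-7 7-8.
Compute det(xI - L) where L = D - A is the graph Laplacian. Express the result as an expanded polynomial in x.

x^10 - 28x^9 + 329x^8 - 2126x^7 + 8313x^6 - 20358x^5 + 31162x^4 - 28702x^3 + 14419x^2 - 3010x

Each diagonal entry of L is the vertex degree and each off-diagonal entry is -1 where an edge is present, 0 otherwise; in the order [0, 1, 2, 3, 4, 5, 6, 7, 8, 9] the diagonal is [3, 6, 2, 2, 3, 1, 3, 4, 3, 1]. Computing det(xI - L) by cofactor expansion (or equivalently via sum-over-permutations) gives x^10 - 28x^9 + 329x^8 - 2126x^7 + 8313x^6 - 20358x^5 + 31162x^4 - 28702x^3 + 14419x^2 - 3010x. Since p(0) = det(-L) = 0, x divides p(x). There is one zero in the spectrum, matching the 1 component.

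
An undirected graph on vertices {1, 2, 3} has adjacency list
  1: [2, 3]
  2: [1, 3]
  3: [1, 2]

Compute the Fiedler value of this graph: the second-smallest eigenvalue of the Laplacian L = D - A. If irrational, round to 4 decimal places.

With the vertex order [1, 2, 3], the degrees are [2, 2, 2], giving D = diag(2, 2, 2) and L = D - A. The sorted Laplacian eigenvalues are [0, 3, 3]; the algebraic connectivity is the second entry, 3. The eigenvalues sum to 6, which equals trace(L) = 2|E|. There is one zero in the spectrum, matching the 1 component.

3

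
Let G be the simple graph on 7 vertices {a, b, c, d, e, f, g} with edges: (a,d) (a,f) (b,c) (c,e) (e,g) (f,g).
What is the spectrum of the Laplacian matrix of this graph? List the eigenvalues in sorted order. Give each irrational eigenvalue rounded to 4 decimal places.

With the vertex order [a, b, c, d, e, f, g], the degrees are [2, 1, 2, 1, 2, 2, 2], giving D = diag(2, 1, 2, 1, 2, 2, 2) and L = D - A. Diagonalising L (or applying a numerical eigensolver to the 7x7 matrix) gives the spectrum above. The single zero eigenvalue shows the graph is connected. By the matrix-tree theorem the graph has (1/7) * product of the nonzero eigenvalues = 1 spanning tree. There is one zero in the spectrum, matching the 1 component.

[0, 0.1981, 0.7530, 1.5550, 2.4450, 3.2470, 3.8019]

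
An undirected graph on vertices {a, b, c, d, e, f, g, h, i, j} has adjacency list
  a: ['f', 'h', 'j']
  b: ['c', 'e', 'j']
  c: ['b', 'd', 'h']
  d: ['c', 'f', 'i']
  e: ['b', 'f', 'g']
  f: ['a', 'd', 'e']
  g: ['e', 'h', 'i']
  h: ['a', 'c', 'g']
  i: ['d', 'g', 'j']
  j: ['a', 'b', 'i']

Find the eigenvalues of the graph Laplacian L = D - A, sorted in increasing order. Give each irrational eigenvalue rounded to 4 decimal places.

[0, 2, 2, 2, 2, 2, 5, 5, 5, 5]

Each diagonal entry of L is the vertex degree and each off-diagonal entry is -1 where an edge is present, 0 otherwise; in the order [a, b, c, d, e, f, g, h, i, j] the diagonal is [3, 3, 3, 3, 3, 3, 3, 3, 3, 3]. Since every row of L sums to 0, the all-ones vector is in the kernel and 0 is an eigenvalue. The single zero eigenvalue shows the graph is connected. The eigenvalues sum to 30, which equals trace(L) = 2|E|. There is one zero in the spectrum, matching the 1 component.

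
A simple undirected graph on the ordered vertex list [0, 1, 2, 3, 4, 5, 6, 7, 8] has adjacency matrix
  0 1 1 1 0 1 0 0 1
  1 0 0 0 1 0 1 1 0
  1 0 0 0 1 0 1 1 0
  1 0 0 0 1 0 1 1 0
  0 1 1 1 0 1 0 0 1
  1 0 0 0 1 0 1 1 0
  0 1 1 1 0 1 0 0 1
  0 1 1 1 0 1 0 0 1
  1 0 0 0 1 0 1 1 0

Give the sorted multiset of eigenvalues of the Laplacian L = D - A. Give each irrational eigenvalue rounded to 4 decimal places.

Each diagonal entry of L is the vertex degree and each off-diagonal entry is -1 where an edge is present, 0 otherwise; in the order [0, 1, 2, 3, 4, 5, 6, 7, 8] the diagonal is [5, 4, 4, 4, 5, 4, 5, 5, 4]. L is symmetric positive semidefinite, so every eigenvalue is real and nonnegative.

[0, 4, 4, 4, 4, 5, 5, 5, 9]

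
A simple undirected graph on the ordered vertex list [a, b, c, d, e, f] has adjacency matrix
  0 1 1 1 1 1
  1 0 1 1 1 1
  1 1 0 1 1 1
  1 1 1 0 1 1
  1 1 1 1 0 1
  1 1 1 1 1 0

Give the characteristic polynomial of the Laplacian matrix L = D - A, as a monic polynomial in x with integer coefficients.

x^6 - 30x^5 + 360x^4 - 2160x^3 + 6480x^2 - 7776x

Each diagonal entry of L is the vertex degree and each off-diagonal entry is -1 where an edge is present, 0 otherwise; in the order [a, b, c, d, e, f] the diagonal is [5, 5, 5, 5, 5, 5]. L has integer entries, so p(x) = det(xI - L) has integer coefficients. Expanding the determinant yields x^6 - 30x^5 + 360x^4 - 2160x^3 + 6480x^2 - 7776x. Since p(0) = det(-L) = 0, x divides p(x). There is one zero in the spectrum, matching the 1 component.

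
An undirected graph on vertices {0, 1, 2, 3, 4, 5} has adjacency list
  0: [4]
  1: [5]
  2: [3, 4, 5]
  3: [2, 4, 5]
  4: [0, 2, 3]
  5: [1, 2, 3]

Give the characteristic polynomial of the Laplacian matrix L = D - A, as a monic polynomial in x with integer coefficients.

Reading degrees in the order [0, 1, 2, 3, 4, 5] gives [1, 1, 3, 3, 3, 3]; set D = diag(1, 1, 3, 3, 3, 3) and form L = D - A. Computing det(xI - L) by cofactor expansion (or equivalently via sum-over-permutations) gives x^6 - 14x^5 + 72x^4 - 164x^3 + 156x^2 - 48x. Since p(0) = det(-L) = 0, x divides p(x). The largest eigenvalue, 4.7321, is at most the vertex count 6. By the matrix-tree theorem the graph has (1/6) * product of the nonzero eigenvalues = 8 spanning trees.

x^6 - 14x^5 + 72x^4 - 164x^3 + 156x^2 - 48x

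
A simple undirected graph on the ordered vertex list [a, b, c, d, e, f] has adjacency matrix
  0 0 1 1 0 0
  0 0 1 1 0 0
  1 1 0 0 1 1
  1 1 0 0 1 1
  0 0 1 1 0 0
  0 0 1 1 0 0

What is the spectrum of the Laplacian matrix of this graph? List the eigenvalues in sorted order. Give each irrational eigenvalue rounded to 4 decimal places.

With the vertex order [a, b, c, d, e, f], the degrees are [2, 2, 4, 4, 2, 2], giving D = diag(2, 2, 4, 4, 2, 2) and L = D - A. Since every row of L sums to 0, the all-ones vector is in the kernel and 0 is an eigenvalue. The single zero eigenvalue shows the graph is connected. There is one zero in the spectrum, matching the 1 component.

[0, 2, 2, 2, 4, 6]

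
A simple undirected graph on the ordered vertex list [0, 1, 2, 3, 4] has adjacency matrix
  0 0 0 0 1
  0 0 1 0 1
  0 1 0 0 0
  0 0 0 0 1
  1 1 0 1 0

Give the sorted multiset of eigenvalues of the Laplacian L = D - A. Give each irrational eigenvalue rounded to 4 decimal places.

Each diagonal entry of L is the vertex degree and each off-diagonal entry is -1 where an edge is present, 0 otherwise; in the order [0, 1, 2, 3, 4] the diagonal is [1, 2, 1, 1, 3]. The multiplicity of 0 as a Laplacian eigenvalue equals the number of connected components.

[0, 0.5188, 1, 2.3111, 4.1701]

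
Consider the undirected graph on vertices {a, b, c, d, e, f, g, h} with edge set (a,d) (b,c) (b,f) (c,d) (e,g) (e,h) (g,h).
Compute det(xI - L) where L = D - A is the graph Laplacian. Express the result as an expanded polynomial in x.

x^8 - 14x^7 + 78x^6 - 218x^5 + 314x^4 - 210x^3 + 45x^2

Each diagonal entry of L is the vertex degree and each off-diagonal entry is -1 where an edge is present, 0 otherwise; in the order [a, b, c, d, e, f, g, h] the diagonal is [1, 2, 2, 2, 2, 1, 2, 2]. Computing det(xI - L) by cofactor expansion (or equivalently via sum-over-permutations) gives x^8 - 14x^7 + 78x^6 - 218x^5 + 314x^4 - 210x^3 + 45x^2. The constant term is 0 because L is singular (the all-ones vector lies in its kernel). The eigenvalues sum to 14, which equals trace(L) = 2|E|. There are 2 zeros in the spectrum, matching the 2 components.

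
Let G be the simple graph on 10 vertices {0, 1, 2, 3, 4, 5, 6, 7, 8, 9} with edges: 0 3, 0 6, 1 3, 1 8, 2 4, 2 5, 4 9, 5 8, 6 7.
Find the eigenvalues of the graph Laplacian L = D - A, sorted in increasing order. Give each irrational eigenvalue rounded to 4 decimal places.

[0, 0.0979, 0.3820, 0.8244, 1.3820, 2, 2.6180, 3.1756, 3.6180, 3.9021]

Reading degrees in the order [0, 1, 2, 3, 4, 5, 6, 7, 8, 9] gives [2, 2, 2, 2, 2, 2, 2, 1, 2, 1]; set D = diag(2, 2, 2, 2, 2, 2, 2, 1, 2, 1) and form L = D - A. Diagonalising L (or applying a numerical eigensolver to the 10x10 matrix) gives the spectrum above. There is one zero in the spectrum, matching the 1 component.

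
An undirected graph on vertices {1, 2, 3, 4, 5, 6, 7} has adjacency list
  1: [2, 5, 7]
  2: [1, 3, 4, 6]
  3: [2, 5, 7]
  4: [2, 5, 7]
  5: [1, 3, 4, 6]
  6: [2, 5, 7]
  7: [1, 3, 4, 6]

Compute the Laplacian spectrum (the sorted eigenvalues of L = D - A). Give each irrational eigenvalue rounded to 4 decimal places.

[0, 3, 3, 3, 4, 4, 7]

Each diagonal entry of L is the vertex degree and each off-diagonal entry is -1 where an edge is present, 0 otherwise; in the order [1, 2, 3, 4, 5, 6, 7] the diagonal is [3, 4, 3, 3, 4, 3, 4]. The multiplicity of 0 as a Laplacian eigenvalue equals the number of connected components. The single zero eigenvalue shows the graph is connected. There is one zero in the spectrum, matching the 1 component.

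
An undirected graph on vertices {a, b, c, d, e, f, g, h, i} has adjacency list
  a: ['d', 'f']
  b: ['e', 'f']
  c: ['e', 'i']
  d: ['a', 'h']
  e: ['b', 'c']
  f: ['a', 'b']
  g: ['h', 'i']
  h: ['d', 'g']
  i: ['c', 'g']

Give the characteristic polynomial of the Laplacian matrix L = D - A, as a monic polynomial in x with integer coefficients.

Each diagonal entry of L is the vertex degree and each off-diagonal entry is -1 where an edge is present, 0 otherwise; in the order [a, b, c, d, e, f, g, h, i] the diagonal is [2, 2, 2, 2, 2, 2, 2, 2, 2]. Computing det(xI - L) by cofactor expansion (or equivalently via sum-over-permutations) gives x^9 - 18x^8 + 135x^7 - 546x^6 + 1287x^5 - 1782x^4 + 1386x^3 - 540x^2 + 81x. The constant term is 0 because L is singular (the all-ones vector lies in its kernel). There is one zero in the spectrum, matching the 1 component.

x^9 - 18x^8 + 135x^7 - 546x^6 + 1287x^5 - 1782x^4 + 1386x^3 - 540x^2 + 81x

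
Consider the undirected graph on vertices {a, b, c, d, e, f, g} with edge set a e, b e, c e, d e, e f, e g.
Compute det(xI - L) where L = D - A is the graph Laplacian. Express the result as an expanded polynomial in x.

x^7 - 12x^6 + 45x^5 - 80x^4 + 75x^3 - 36x^2 + 7x

Reading degrees in the order [a, b, c, d, e, f, g] gives [1, 1, 1, 1, 6, 1, 1]; set D = diag(1, 1, 1, 1, 6, 1, 1) and form L = D - A. Computing det(xI - L) by cofactor expansion (or equivalently via sum-over-permutations) gives x^7 - 12x^6 + 45x^5 - 80x^4 + 75x^3 - 36x^2 + 7x. Since p(0) = det(-L) = 0, x divides p(x).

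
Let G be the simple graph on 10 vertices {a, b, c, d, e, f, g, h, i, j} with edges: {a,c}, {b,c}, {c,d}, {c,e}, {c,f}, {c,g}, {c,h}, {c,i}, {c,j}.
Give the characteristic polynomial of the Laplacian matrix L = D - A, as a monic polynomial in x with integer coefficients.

x^10 - 18x^9 + 108x^8 - 336x^7 + 630x^6 - 756x^5 + 588x^4 - 288x^3 + 81x^2 - 10x

Each diagonal entry of L is the vertex degree and each off-diagonal entry is -1 where an edge is present, 0 otherwise; in the order [a, b, c, d, e, f, g, h, i, j] the diagonal is [1, 1, 9, 1, 1, 1, 1, 1, 1, 1]. The eigenvalues of L are [0, 1, 1, 1, 1, 1, 1, 1, 1, 10]; the characteristic polynomial is the product of (x - lambda_i), which multiplies out to x^10 - 18x^9 + 108x^8 - 336x^7 + 630x^6 - 756x^5 + 588x^4 - 288x^3 + 81x^2 - 10x. Since p(0) = det(-L) = 0, x divides p(x). By the matrix-tree theorem the graph has (1/10) * product of the nonzero eigenvalues = 1 spanning tree.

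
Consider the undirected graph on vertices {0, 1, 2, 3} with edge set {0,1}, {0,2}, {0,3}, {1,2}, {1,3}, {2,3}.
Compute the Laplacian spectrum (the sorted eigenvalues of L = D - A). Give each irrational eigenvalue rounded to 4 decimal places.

Each diagonal entry of L is the vertex degree and each off-diagonal entry is -1 where an edge is present, 0 otherwise; in the order [0, 1, 2, 3] the diagonal is [3, 3, 3, 3]. The multiplicity of 0 as a Laplacian eigenvalue equals the number of connected components.

[0, 4, 4, 4]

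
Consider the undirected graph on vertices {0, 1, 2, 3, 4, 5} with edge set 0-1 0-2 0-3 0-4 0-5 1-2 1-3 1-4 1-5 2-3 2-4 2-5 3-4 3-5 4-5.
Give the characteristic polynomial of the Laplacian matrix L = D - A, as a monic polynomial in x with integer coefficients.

x^6 - 30x^5 + 360x^4 - 2160x^3 + 6480x^2 - 7776x

Each diagonal entry of L is the vertex degree and each off-diagonal entry is -1 where an edge is present, 0 otherwise; in the order [0, 1, 2, 3, 4, 5] the diagonal is [5, 5, 5, 5, 5, 5]. Computing det(xI - L) by cofactor expansion (or equivalently via sum-over-permutations) gives x^6 - 30x^5 + 360x^4 - 2160x^3 + 6480x^2 - 7776x. Since p(0) = det(-L) = 0, x divides p(x). There is one zero in the spectrum, matching the 1 component.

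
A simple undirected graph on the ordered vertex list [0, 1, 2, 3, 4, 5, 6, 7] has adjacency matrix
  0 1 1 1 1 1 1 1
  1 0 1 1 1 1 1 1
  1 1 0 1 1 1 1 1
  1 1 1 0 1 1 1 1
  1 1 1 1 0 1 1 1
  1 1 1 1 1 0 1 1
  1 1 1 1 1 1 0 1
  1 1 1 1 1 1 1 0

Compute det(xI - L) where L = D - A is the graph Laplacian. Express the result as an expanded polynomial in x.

Each diagonal entry of L is the vertex degree and each off-diagonal entry is -1 where an edge is present, 0 otherwise; in the order [0, 1, 2, 3, 4, 5, 6, 7] the diagonal is [7, 7, 7, 7, 7, 7, 7, 7]. Computing det(xI - L) by cofactor expansion (or equivalently via sum-over-permutations) gives x^8 - 56x^7 + 1344x^6 - 17920x^5 + 143360x^4 - 688128x^3 + 1835008x^2 - 2097152x. The constant term is 0 because L is singular (the all-ones vector lies in its kernel). The eigenvalues sum to 56, which equals trace(L) = 2|E|. The largest eigenvalue, 8, is at most the vertex count 8.

x^8 - 56x^7 + 1344x^6 - 17920x^5 + 143360x^4 - 688128x^3 + 1835008x^2 - 2097152x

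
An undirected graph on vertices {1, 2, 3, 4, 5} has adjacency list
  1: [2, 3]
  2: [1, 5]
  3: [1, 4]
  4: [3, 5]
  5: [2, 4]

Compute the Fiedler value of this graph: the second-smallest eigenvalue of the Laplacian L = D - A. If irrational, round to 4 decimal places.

1.3820

Each diagonal entry of L is the vertex degree and each off-diagonal entry is -1 where an edge is present, 0 otherwise; in the order [1, 2, 3, 4, 5] the diagonal is [2, 2, 2, 2, 2]. The smallest Laplacian eigenvalue is always 0. The next one, lambda_2 = 1.3820, measures how hard the graph is to disconnect: larger values mean better connectivity. By the matrix-tree theorem the graph has (1/5) * product of the nonzero eigenvalues = 5 spanning trees.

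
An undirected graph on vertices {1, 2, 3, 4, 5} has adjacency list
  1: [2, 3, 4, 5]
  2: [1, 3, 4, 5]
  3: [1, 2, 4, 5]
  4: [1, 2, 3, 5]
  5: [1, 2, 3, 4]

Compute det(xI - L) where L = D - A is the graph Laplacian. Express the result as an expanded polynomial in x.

With the vertex order [1, 2, 3, 4, 5], the degrees are [4, 4, 4, 4, 4], giving D = diag(4, 4, 4, 4, 4) and L = D - A. The eigenvalues of L are [0, 5, 5, 5, 5]; the characteristic polynomial is the product of (x - lambda_i), which multiplies out to x^5 - 20x^4 + 150x^3 - 500x^2 + 625x. Since p(0) = det(-L) = 0, x divides p(x). There is one zero in the spectrum, matching the 1 component.

x^5 - 20x^4 + 150x^3 - 500x^2 + 625x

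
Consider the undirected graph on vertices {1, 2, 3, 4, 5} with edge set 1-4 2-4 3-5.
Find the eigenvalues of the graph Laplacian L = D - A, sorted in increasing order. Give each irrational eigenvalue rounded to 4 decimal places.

Each diagonal entry of L is the vertex degree and each off-diagonal entry is -1 where an edge is present, 0 otherwise; in the order [1, 2, 3, 4, 5] the diagonal is [1, 1, 1, 2, 1]. L is symmetric positive semidefinite, so every eigenvalue is real and nonnegative. The 2 zero eigenvalues correspond to the 2 connected components.

[0, 0, 1, 2, 3]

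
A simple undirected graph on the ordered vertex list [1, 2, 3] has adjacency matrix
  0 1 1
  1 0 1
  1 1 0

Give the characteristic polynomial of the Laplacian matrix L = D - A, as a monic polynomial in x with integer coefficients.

x^3 - 6x^2 + 9x

Each diagonal entry of L is the vertex degree and each off-diagonal entry is -1 where an edge is present, 0 otherwise; in the order [1, 2, 3] the diagonal is [2, 2, 2]. Computing det(xI - L) by cofactor expansion (or equivalently via sum-over-permutations) gives x^3 - 6x^2 + 9x. Since p(0) = det(-L) = 0, x divides p(x). By the matrix-tree theorem the graph has (1/3) * product of the nonzero eigenvalues = 3 spanning trees.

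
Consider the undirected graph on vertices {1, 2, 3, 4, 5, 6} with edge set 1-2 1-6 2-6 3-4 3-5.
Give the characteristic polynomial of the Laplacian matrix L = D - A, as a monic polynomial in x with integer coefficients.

Each diagonal entry of L is the vertex degree and each off-diagonal entry is -1 where an edge is present, 0 otherwise; in the order [1, 2, 3, 4, 5, 6] the diagonal is [2, 2, 2, 1, 1, 2]. Computing det(xI - L) by cofactor expansion (or equivalently via sum-over-permutations) gives x^6 - 10x^5 + 36x^4 - 54x^3 + 27x^2. Since p(0) = det(-L) = 0, x divides p(x). The largest eigenvalue, 3, is at most the vertex count 6. The eigenvalues sum to 10, which equals trace(L) = 2|E|.

x^6 - 10x^5 + 36x^4 - 54x^3 + 27x^2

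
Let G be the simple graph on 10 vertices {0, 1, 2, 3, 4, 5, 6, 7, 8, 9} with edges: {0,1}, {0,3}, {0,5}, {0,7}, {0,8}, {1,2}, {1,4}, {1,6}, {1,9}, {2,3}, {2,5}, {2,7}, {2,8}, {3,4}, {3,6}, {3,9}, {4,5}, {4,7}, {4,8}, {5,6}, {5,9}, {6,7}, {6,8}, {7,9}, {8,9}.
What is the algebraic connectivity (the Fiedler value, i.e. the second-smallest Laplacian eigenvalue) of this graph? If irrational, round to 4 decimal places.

5

Each diagonal entry of L is the vertex degree and each off-diagonal entry is -1 where an edge is present, 0 otherwise; in the order [0, 1, 2, 3, 4, 5, 6, 7, 8, 9] the diagonal is [5, 5, 5, 5, 5, 5, 5, 5, 5, 5]. Computing the eigenvalues of L and sorting gives [0, 5, 5, 5, 5, 5, 5, 5, 5, 10]. The Fiedler value lambda_2 = 5 is strictly positive, so the graph is connected. By the matrix-tree theorem the graph has (1/10) * product of the nonzero eigenvalues = 390625 spanning trees. The largest eigenvalue, 10, is at most the vertex count 10.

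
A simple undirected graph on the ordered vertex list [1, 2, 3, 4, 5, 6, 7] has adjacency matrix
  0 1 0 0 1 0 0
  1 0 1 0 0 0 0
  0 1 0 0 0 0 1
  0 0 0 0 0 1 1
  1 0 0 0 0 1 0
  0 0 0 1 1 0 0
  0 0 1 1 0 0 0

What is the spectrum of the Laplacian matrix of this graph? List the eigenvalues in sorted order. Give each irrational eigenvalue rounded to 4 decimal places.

[0, 0.7530, 0.7530, 2.4450, 2.4450, 3.8019, 3.8019]

Each diagonal entry of L is the vertex degree and each off-diagonal entry is -1 where an edge is present, 0 otherwise; in the order [1, 2, 3, 4, 5, 6, 7] the diagonal is [2, 2, 2, 2, 2, 2, 2]. Diagonalising L (or applying a numerical eigensolver to the 7x7 matrix) gives the spectrum above. By the matrix-tree theorem the graph has (1/7) * product of the nonzero eigenvalues = 7 spanning trees. The eigenvalues sum to 14, which equals trace(L) = 2|E|.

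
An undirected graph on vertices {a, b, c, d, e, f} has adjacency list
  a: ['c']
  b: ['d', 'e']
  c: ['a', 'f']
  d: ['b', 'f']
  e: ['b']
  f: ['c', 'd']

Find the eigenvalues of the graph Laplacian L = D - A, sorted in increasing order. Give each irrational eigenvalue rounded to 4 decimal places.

With the vertex order [a, b, c, d, e, f], the degrees are [1, 2, 2, 2, 1, 2], giving D = diag(1, 2, 2, 2, 1, 2) and L = D - A. The multiplicity of 0 as a Laplacian eigenvalue equals the number of connected components. By the matrix-tree theorem the graph has (1/6) * product of the nonzero eigenvalues = 1 spanning tree.

[0, 0.2679, 1, 2, 3, 3.7321]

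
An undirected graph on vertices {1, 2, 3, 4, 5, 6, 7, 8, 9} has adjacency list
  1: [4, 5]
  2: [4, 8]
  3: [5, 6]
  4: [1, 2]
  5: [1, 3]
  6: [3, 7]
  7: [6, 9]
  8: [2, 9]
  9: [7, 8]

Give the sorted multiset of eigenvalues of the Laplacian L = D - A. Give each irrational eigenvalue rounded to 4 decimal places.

With the vertex order [1, 2, 3, 4, 5, 6, 7, 8, 9], the degrees are [2, 2, 2, 2, 2, 2, 2, 2, 2], giving D = diag(2, 2, 2, 2, 2, 2, 2, 2, 2) and L = D - A. The multiplicity of 0 as a Laplacian eigenvalue equals the number of connected components.

[0, 0.4679, 0.4679, 1.6527, 1.6527, 3, 3, 3.8794, 3.8794]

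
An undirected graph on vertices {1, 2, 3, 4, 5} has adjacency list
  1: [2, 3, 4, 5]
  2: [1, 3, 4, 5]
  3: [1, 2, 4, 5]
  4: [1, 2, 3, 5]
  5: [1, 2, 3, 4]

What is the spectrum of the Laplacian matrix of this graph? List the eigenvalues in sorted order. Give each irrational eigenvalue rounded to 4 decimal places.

Each diagonal entry of L is the vertex degree and each off-diagonal entry is -1 where an edge is present, 0 otherwise; in the order [1, 2, 3, 4, 5] the diagonal is [4, 4, 4, 4, 4]. L is symmetric positive semidefinite, so every eigenvalue is real and nonnegative. The single zero eigenvalue shows the graph is connected. The eigenvalues sum to 20, which equals trace(L) = 2|E|. By the matrix-tree theorem the graph has (1/5) * product of the nonzero eigenvalues = 125 spanning trees.

[0, 5, 5, 5, 5]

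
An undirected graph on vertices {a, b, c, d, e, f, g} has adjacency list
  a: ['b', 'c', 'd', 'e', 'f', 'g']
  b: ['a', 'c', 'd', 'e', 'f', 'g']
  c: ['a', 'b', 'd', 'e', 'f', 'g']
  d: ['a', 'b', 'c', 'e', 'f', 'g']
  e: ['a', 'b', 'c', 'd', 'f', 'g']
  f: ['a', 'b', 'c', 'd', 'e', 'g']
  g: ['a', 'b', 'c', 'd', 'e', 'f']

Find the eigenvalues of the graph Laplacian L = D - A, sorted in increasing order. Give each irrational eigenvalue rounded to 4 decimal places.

[0, 7, 7, 7, 7, 7, 7]

Reading degrees in the order [a, b, c, d, e, f, g] gives [6, 6, 6, 6, 6, 6, 6]; set D = diag(6, 6, 6, 6, 6, 6, 6) and form L = D - A. L is symmetric positive semidefinite, so every eigenvalue is real and nonnegative. The single zero eigenvalue shows the graph is connected.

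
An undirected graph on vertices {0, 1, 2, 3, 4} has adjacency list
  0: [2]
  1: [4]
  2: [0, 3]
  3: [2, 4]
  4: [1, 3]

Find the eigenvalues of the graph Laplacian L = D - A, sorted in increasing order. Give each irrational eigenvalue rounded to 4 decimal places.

Each diagonal entry of L is the vertex degree and each off-diagonal entry is -1 where an edge is present, 0 otherwise; in the order [0, 1, 2, 3, 4] the diagonal is [1, 1, 2, 2, 2]. The multiplicity of 0 as a Laplacian eigenvalue equals the number of connected components. The largest eigenvalue, 3.6180, is at most the vertex count 5. By the matrix-tree theorem the graph has (1/5) * product of the nonzero eigenvalues = 1 spanning tree.

[0, 0.3820, 1.3820, 2.6180, 3.6180]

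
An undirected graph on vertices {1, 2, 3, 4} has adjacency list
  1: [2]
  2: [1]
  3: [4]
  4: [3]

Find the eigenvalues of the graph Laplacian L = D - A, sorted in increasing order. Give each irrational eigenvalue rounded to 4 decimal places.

[0, 0, 2, 2]

Each diagonal entry of L is the vertex degree and each off-diagonal entry is -1 where an edge is present, 0 otherwise; in the order [1, 2, 3, 4] the diagonal is [1, 1, 1, 1]. L is symmetric positive semidefinite, so every eigenvalue is real and nonnegative. The 2 zero eigenvalues correspond to the 2 connected components. There are 2 zeros in the spectrum, matching the 2 components.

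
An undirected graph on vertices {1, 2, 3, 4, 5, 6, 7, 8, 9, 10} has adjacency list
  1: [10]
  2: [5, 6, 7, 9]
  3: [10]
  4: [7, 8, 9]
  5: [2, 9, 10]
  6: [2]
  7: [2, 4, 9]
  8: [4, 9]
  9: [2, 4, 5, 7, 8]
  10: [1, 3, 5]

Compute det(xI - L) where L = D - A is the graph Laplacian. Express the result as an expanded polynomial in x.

x^10 - 26x^9 + 283x^8 - 1678x^7 + 5910x^6 - 12656x^5 + 16215x^4 - 11744x^3 + 4245x^2 - 550x

Each diagonal entry of L is the vertex degree and each off-diagonal entry is -1 where an edge is present, 0 otherwise; in the order [1, 2, 3, 4, 5, 6, 7, 8, 9, 10] the diagonal is [1, 4, 1, 3, 3, 1, 3, 2, 5, 3]. Computing det(xI - L) by cofactor expansion (or equivalently via sum-over-permutations) gives x^10 - 26x^9 + 283x^8 - 1678x^7 + 5910x^6 - 12656x^5 + 16215x^4 - 11744x^3 + 4245x^2 - 550x. The constant term is 0 because L is singular (the all-ones vector lies in its kernel). By the matrix-tree theorem the graph has (1/10) * product of the nonzero eigenvalues = 55 spanning trees. There is one zero in the spectrum, matching the 1 component.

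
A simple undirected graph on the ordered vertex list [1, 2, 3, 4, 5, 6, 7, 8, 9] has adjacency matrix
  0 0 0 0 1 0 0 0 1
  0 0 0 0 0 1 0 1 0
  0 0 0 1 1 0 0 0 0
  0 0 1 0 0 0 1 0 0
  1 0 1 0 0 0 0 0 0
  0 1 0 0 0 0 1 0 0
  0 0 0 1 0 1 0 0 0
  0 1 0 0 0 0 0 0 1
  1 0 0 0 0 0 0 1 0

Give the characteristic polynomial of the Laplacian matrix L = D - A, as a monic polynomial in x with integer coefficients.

x^9 - 18x^8 + 135x^7 - 546x^6 + 1287x^5 - 1782x^4 + 1386x^3 - 540x^2 + 81x

Each diagonal entry of L is the vertex degree and each off-diagonal entry is -1 where an edge is present, 0 otherwise; in the order [1, 2, 3, 4, 5, 6, 7, 8, 9] the diagonal is [2, 2, 2, 2, 2, 2, 2, 2, 2]. Computing det(xI - L) by cofactor expansion (or equivalently via sum-over-permutations) gives x^9 - 18x^8 + 135x^7 - 546x^6 + 1287x^5 - 1782x^4 + 1386x^3 - 540x^2 + 81x. The constant term is 0 because L is singular (the all-ones vector lies in its kernel). The largest eigenvalue, 3.8794, is at most the vertex count 9.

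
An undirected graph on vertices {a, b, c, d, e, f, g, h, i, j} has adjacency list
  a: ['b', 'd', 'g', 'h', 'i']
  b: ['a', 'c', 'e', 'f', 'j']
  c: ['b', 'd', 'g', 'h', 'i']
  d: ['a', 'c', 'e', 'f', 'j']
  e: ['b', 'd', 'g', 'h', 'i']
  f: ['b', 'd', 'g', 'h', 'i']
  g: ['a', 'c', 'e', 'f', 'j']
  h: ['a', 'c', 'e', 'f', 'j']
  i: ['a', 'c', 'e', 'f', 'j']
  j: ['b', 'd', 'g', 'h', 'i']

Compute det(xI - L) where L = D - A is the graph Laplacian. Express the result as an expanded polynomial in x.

Each diagonal entry of L is the vertex degree and each off-diagonal entry is -1 where an edge is present, 0 otherwise; in the order [a, b, c, d, e, f, g, h, i, j] the diagonal is [5, 5, 5, 5, 5, 5, 5, 5, 5, 5]. L has integer entries, so p(x) = det(xI - L) has integer coefficients. Expanding the determinant yields x^10 - 50x^9 + 1100x^8 - 14000x^7 + 113750x^6 - 612500x^5 + 2187500x^4 - 5000000x^3 + 6640625x^2 - 3906250x. Since p(0) = det(-L) = 0, x divides p(x). The largest eigenvalue, 10, is at most the vertex count 10. The eigenvalues sum to 50, which equals trace(L) = 2|E|.

x^10 - 50x^9 + 1100x^8 - 14000x^7 + 113750x^6 - 612500x^5 + 2187500x^4 - 5000000x^3 + 6640625x^2 - 3906250x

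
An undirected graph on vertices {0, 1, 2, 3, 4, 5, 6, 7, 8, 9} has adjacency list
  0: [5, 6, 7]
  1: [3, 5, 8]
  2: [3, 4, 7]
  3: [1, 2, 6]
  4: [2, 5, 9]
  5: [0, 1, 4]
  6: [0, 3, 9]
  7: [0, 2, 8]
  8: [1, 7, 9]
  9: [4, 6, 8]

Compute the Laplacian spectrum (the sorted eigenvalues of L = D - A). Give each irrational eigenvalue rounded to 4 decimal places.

[0, 2, 2, 2, 2, 2, 5, 5, 5, 5]

With the vertex order [0, 1, 2, 3, 4, 5, 6, 7, 8, 9], the degrees are [3, 3, 3, 3, 3, 3, 3, 3, 3, 3], giving D = diag(3, 3, 3, 3, 3, 3, 3, 3, 3, 3) and L = D - A. L is symmetric positive semidefinite, so every eigenvalue is real and nonnegative. By the matrix-tree theorem the graph has (1/10) * product of the nonzero eigenvalues = 2000 spanning trees.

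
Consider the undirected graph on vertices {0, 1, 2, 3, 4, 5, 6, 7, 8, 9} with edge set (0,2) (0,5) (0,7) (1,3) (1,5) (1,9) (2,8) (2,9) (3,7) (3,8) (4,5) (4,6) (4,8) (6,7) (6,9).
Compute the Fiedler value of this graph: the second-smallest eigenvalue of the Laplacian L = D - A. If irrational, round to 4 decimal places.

Reading degrees in the order [0, 1, 2, 3, 4, 5, 6, 7, 8, 9] gives [3, 3, 3, 3, 3, 3, 3, 3, 3, 3]; set D = diag(3, 3, 3, 3, 3, 3, 3, 3, 3, 3) and form L = D - A. The smallest Laplacian eigenvalue is always 0. The next one, lambda_2 = 2, measures how hard the graph is to disconnect: larger values mean better connectivity. The largest eigenvalue, 5, is at most the vertex count 10.

2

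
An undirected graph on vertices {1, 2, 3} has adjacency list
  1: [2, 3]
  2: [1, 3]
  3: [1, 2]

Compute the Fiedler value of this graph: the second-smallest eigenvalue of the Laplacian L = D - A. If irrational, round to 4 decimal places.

3

With the vertex order [1, 2, 3], the degrees are [2, 2, 2], giving D = diag(2, 2, 2) and L = D - A. The smallest Laplacian eigenvalue is always 0. The next one, lambda_2 = 3, measures how hard the graph is to disconnect: larger values mean better connectivity. There is one zero in the spectrum, matching the 1 component. The largest eigenvalue, 3, is at most the vertex count 3.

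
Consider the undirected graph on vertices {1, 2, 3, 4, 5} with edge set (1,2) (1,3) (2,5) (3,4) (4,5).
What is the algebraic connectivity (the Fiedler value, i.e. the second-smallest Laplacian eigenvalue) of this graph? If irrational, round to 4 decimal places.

Reading degrees in the order [1, 2, 3, 4, 5] gives [2, 2, 2, 2, 2]; set D = diag(2, 2, 2, 2, 2) and form L = D - A. The smallest Laplacian eigenvalue is always 0. The next one, lambda_2 = 1.3820, measures how hard the graph is to disconnect: larger values mean better connectivity. By the matrix-tree theorem the graph has (1/5) * product of the nonzero eigenvalues = 5 spanning trees. There is one zero in the spectrum, matching the 1 component.

1.3820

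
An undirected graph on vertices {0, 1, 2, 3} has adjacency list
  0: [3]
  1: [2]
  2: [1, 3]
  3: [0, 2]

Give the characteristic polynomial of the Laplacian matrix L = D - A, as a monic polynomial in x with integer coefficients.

Reading degrees in the order [0, 1, 2, 3] gives [1, 1, 2, 2]; set D = diag(1, 1, 2, 2) and form L = D - A. Computing det(xI - L) by cofactor expansion (or equivalently via sum-over-permutations) gives x^4 - 6x^3 + 10x^2 - 4x. The constant term is 0 because L is singular (the all-ones vector lies in its kernel).

x^4 - 6x^3 + 10x^2 - 4x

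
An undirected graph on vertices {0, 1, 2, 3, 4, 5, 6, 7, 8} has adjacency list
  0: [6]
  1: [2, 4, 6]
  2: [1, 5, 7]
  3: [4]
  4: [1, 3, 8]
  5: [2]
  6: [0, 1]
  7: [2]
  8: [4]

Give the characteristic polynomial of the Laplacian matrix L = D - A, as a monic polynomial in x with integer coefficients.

x^9 - 16x^8 + 102x^7 - 334x^6 + 606x^5 - 616x^4 + 338x^3 - 90x^2 + 9x

With the vertex order [0, 1, 2, 3, 4, 5, 6, 7, 8], the degrees are [1, 3, 3, 1, 3, 1, 2, 1, 1], giving D = diag(1, 3, 3, 1, 3, 1, 2, 1, 1) and L = D - A. Computing det(xI - L) by cofactor expansion (or equivalently via sum-over-permutations) gives x^9 - 16x^8 + 102x^7 - 334x^6 + 606x^5 - 616x^4 + 338x^3 - 90x^2 + 9x. The constant term is 0 because L is singular (the all-ones vector lies in its kernel). By the matrix-tree theorem the graph has (1/9) * product of the nonzero eigenvalues = 1 spanning tree. The eigenvalues sum to 16, which equals trace(L) = 2|E|.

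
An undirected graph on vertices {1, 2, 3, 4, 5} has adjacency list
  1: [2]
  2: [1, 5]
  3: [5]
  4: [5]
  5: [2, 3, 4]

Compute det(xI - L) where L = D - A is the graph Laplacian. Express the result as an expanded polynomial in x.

x^5 - 8x^4 + 20x^3 - 18x^2 + 5x

Reading degrees in the order [1, 2, 3, 4, 5] gives [1, 2, 1, 1, 3]; set D = diag(1, 2, 1, 1, 3) and form L = D - A. Computing det(xI - L) by cofactor expansion (or equivalently via sum-over-permutations) gives x^5 - 8x^4 + 20x^3 - 18x^2 + 5x. The coefficient of x^4 equals -trace(L) = -8, matching the sum of degrees. The largest eigenvalue, 4.1701, is at most the vertex count 5.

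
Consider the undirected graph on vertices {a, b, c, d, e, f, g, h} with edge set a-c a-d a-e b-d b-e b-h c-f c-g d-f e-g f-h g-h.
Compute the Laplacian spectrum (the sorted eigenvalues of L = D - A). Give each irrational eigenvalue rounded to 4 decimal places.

[0, 2, 2, 2, 4, 4, 4, 6]

With the vertex order [a, b, c, d, e, f, g, h], the degrees are [3, 3, 3, 3, 3, 3, 3, 3], giving D = diag(3, 3, 3, 3, 3, 3, 3, 3) and L = D - A. The multiplicity of 0 as a Laplacian eigenvalue equals the number of connected components. The largest eigenvalue, 6, is at most the vertex count 8.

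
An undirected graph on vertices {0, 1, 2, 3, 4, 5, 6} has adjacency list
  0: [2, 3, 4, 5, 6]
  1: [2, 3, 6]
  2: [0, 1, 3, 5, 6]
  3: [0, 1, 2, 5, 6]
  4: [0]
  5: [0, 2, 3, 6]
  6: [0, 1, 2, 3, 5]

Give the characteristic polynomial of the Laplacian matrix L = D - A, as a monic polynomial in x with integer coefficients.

x^7 - 28x^6 + 315x^5 - 1800x^4 + 5397x^3 - 7740x^2 + 3780x

With the vertex order [0, 1, 2, 3, 4, 5, 6], the degrees are [5, 3, 5, 5, 1, 4, 5], giving D = diag(5, 3, 5, 5, 1, 4, 5) and L = D - A. L has integer entries, so p(x) = det(xI - L) has integer coefficients. Expanding the determinant yields x^7 - 28x^6 + 315x^5 - 1800x^4 + 5397x^3 - 7740x^2 + 3780x. The coefficient of x^6 equals -trace(L) = -28, matching the sum of degrees. By the matrix-tree theorem the graph has (1/7) * product of the nonzero eigenvalues = 540 spanning trees. The eigenvalues sum to 28, which equals trace(L) = 2|E|.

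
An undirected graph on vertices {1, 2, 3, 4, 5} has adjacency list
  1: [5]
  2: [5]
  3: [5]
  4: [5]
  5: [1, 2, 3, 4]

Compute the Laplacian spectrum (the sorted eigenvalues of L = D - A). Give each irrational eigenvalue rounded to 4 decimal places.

[0, 1, 1, 1, 5]

Reading degrees in the order [1, 2, 3, 4, 5] gives [1, 1, 1, 1, 4]; set D = diag(1, 1, 1, 1, 4) and form L = D - A. Since every row of L sums to 0, the all-ones vector is in the kernel and 0 is an eigenvalue. The single zero eigenvalue shows the graph is connected. By the matrix-tree theorem the graph has (1/5) * product of the nonzero eigenvalues = 1 spanning tree. There is one zero in the spectrum, matching the 1 component.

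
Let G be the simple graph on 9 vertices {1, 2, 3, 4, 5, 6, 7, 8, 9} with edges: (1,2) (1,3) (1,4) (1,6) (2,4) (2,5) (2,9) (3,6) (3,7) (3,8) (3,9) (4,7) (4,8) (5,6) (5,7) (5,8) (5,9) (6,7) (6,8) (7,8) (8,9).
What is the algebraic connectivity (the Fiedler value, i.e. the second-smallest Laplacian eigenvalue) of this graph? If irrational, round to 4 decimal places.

3

With the vertex order [1, 2, 3, 4, 5, 6, 7, 8, 9], the degrees are [4, 4, 5, 4, 5, 5, 5, 6, 4], giving D = diag(4, 4, 5, 4, 5, 5, 5, 6, 4) and L = D - A. Computing the eigenvalues of L and sorting gives [0, 3, 3.2183, 4, 4.7127, 6, 6.5524, 7, 7.5166]. The Fiedler value lambda_2 = 3 is strictly positive, so the graph is connected. The eigenvalues sum to 42, which equals trace(L) = 2|E|. The largest eigenvalue, 7.5166, is at most the vertex count 9.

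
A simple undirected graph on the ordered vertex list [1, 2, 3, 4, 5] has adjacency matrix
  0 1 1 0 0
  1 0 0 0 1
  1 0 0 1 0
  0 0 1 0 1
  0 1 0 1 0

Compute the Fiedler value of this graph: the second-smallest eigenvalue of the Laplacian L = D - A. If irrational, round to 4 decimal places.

Each diagonal entry of L is the vertex degree and each off-diagonal entry is -1 where an edge is present, 0 otherwise; in the order [1, 2, 3, 4, 5] the diagonal is [2, 2, 2, 2, 2]. The sorted Laplacian eigenvalues are [0, 1.3820, 1.3820, 3.6180, 3.6180]; the algebraic connectivity is the second entry, 1.3820. The eigenvalues sum to 10, which equals trace(L) = 2|E|. There is one zero in the spectrum, matching the 1 component.

1.3820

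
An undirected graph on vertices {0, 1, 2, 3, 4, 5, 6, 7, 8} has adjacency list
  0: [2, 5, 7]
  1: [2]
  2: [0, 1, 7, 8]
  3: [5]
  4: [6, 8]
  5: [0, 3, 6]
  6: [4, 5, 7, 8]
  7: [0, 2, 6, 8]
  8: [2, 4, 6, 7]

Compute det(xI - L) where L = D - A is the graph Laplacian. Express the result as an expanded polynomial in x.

x^9 - 26x^8 + 281x^7 - 1634x^6 + 5528x^5 - 10982x^4 + 12293x^3 - 6966x^2 + 1521x

Reading degrees in the order [0, 1, 2, 3, 4, 5, 6, 7, 8] gives [3, 1, 4, 1, 2, 3, 4, 4, 4]; set D = diag(3, 1, 4, 1, 2, 3, 4, 4, 4) and form L = D - A. L has integer entries, so p(x) = det(xI - L) has integer coefficients. Expanding the determinant yields x^9 - 26x^8 + 281x^7 - 1634x^6 + 5528x^5 - 10982x^4 + 12293x^3 - 6966x^2 + 1521x. Since p(0) = det(-L) = 0, x divides p(x). The eigenvalues sum to 26, which equals trace(L) = 2|E|.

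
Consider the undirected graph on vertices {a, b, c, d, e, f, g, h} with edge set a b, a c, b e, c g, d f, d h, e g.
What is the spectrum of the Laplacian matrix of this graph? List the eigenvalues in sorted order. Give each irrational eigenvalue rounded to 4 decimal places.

Reading degrees in the order [a, b, c, d, e, f, g, h] gives [2, 2, 2, 2, 2, 1, 2, 1]; set D = diag(2, 2, 2, 2, 2, 1, 2, 1) and form L = D - A. Since every row of L sums to 0, the all-ones vector is in the kernel and 0 is an eigenvalue. The 2 zero eigenvalues correspond to the 2 connected components. There are 2 zeros in the spectrum, matching the 2 components. The largest eigenvalue, 3.6180, is at most the vertex count 8.

[0, 0, 1, 1.3820, 1.3820, 3, 3.6180, 3.6180]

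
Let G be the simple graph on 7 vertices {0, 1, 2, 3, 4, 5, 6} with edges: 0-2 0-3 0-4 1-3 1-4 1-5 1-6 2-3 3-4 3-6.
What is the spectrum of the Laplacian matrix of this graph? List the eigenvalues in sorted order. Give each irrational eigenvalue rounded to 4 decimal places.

With the vertex order [0, 1, 2, 3, 4, 5, 6], the degrees are [3, 4, 2, 5, 3, 1, 2], giving D = diag(3, 4, 2, 5, 3, 1, 2) and L = D - A. Since every row of L sums to 0, the all-ones vector is in the kernel and 0 is an eigenvalue. The single zero eigenvalue shows the graph is connected. The largest eigenvalue, 6.0755, is at most the vertex count 7. There is one zero in the spectrum, matching the 1 component.

[0, 0.7971, 1.6120, 2.4285, 3.9643, 5.1226, 6.0755]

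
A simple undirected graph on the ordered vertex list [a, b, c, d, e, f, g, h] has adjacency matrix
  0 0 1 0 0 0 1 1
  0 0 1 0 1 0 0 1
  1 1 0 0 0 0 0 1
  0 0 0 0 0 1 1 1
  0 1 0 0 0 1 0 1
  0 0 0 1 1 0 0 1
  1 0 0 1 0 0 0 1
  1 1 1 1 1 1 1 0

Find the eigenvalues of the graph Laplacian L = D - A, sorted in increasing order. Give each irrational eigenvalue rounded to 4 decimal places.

[0, 1.7530, 1.7530, 3.4450, 3.4450, 4.8019, 4.8019, 8]

Reading degrees in the order [a, b, c, d, e, f, g, h] gives [3, 3, 3, 3, 3, 3, 3, 7]; set D = diag(3, 3, 3, 3, 3, 3, 3, 7) and form L = D - A. L is symmetric positive semidefinite, so every eigenvalue is real and nonnegative. There is one zero in the spectrum, matching the 1 component.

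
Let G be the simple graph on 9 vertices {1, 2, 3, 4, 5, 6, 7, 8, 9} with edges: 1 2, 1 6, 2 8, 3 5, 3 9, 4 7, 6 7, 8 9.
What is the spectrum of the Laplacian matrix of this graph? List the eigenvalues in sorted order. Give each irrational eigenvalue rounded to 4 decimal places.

With the vertex order [1, 2, 3, 4, 5, 6, 7, 8, 9], the degrees are [2, 2, 2, 1, 1, 2, 2, 2, 2], giving D = diag(2, 2, 2, 1, 1, 2, 2, 2, 2) and L = D - A. Diagonalising L (or applying a numerical eigensolver to the 9x9 matrix) gives the spectrum above. The single zero eigenvalue shows the graph is connected. By the matrix-tree theorem the graph has (1/9) * product of the nonzero eigenvalues = 1 spanning tree. The largest eigenvalue, 3.8794, is at most the vertex count 9.

[0, 0.1206, 0.4679, 1, 1.6527, 2.3473, 3, 3.5321, 3.8794]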